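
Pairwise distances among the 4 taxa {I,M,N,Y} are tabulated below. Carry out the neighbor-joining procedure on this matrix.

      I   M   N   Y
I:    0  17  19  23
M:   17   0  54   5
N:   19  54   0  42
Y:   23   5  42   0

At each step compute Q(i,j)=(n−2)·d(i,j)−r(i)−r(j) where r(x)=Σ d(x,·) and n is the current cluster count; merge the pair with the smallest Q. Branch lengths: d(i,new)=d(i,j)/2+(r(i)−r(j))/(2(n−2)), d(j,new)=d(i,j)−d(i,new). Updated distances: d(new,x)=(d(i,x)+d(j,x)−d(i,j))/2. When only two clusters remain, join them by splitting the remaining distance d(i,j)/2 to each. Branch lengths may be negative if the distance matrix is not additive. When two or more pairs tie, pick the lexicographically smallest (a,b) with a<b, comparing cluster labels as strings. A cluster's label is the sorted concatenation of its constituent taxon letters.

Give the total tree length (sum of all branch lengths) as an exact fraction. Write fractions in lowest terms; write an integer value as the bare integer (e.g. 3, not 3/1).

1. join I+N (d=19, Q=-136) ⇒ IN; edges |I|=-9/2, |N|=47/2
  updated: d(IN,M)=26, d(IN,Y)=23
2. join IN+M (d=26, Q=-54) ⇒ IMN; edges |IN|=22, |M|=4
  updated: d(IMN,Y)=1
3. join IMN+Y (d=1) ⇒ IMNY; edges |IMN|=1/2, |Y|=1/2
final tree: (((I:-9/2,N:47/2):22,M:4):1/2,Y:1/2)
total length: 46

46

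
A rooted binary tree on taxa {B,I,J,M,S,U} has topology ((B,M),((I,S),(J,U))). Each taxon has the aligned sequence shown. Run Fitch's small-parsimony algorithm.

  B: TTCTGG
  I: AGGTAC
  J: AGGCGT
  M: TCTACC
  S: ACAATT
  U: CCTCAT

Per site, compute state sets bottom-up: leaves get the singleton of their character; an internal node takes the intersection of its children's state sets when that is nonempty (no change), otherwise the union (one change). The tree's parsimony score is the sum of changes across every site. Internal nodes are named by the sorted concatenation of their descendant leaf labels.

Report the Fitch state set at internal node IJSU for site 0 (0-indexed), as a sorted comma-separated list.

[col 0] BM: children B:{T}, M:{T} ∩→ {T}; cost 0
[col 0] IS: children I:{A}, S:{A} ∩→ {A}; cost 0
[col 0] JU: children J:{A}, U:{C} ∪→ {A,C}; cost 1
[col 0] IJSU: children IS:{A}, JU:{A,C} ∩→ {A}; cost 0
[col 0] BIJMSU: children BM:{T}, IJSU:{A} ∪→ {A,T}; cost 1
[col 1] BM: children B:{T}, M:{C} ∪→ {C,T}; cost 1
[col 1] IS: children I:{G}, S:{C} ∪→ {C,G}; cost 1
[col 1] JU: children J:{G}, U:{C} ∪→ {C,G}; cost 1
[col 1] IJSU: children IS:{C,G}, JU:{C,G} ∩→ {C,G}; cost 0
[col 1] BIJMSU: children BM:{C,T}, IJSU:{C,G} ∩→ {C}; cost 0
[col 2] BM: children B:{C}, M:{T} ∪→ {C,T}; cost 1
[col 2] IS: children I:{G}, S:{A} ∪→ {A,G}; cost 1
[col 2] JU: children J:{G}, U:{T} ∪→ {G,T}; cost 1
[col 2] IJSU: children IS:{A,G}, JU:{G,T} ∩→ {G}; cost 0
[col 2] BIJMSU: children BM:{C,T}, IJSU:{G} ∪→ {C,G,T}; cost 1
[col 3] BM: children B:{T}, M:{A} ∪→ {A,T}; cost 1
[col 3] IS: children I:{T}, S:{A} ∪→ {A,T}; cost 1
[col 3] JU: children J:{C}, U:{C} ∩→ {C}; cost 0
[col 3] IJSU: children IS:{A,T}, JU:{C} ∪→ {A,C,T}; cost 1
[col 3] BIJMSU: children BM:{A,T}, IJSU:{A,C,T} ∩→ {A,T}; cost 0
[col 4] BM: children B:{G}, M:{C} ∪→ {C,G}; cost 1
[col 4] IS: children I:{A}, S:{T} ∪→ {A,T}; cost 1
[col 4] JU: children J:{G}, U:{A} ∪→ {A,G}; cost 1
[col 4] IJSU: children IS:{A,T}, JU:{A,G} ∩→ {A}; cost 0
[col 4] BIJMSU: children BM:{C,G}, IJSU:{A} ∪→ {A,C,G}; cost 1
[col 5] BM: children B:{G}, M:{C} ∪→ {C,G}; cost 1
[col 5] IS: children I:{C}, S:{T} ∪→ {C,T}; cost 1
[col 5] JU: children J:{T}, U:{T} ∩→ {T}; cost 0
[col 5] IJSU: children IS:{C,T}, JU:{T} ∩→ {T}; cost 0
[col 5] BIJMSU: children BM:{C,G}, IJSU:{T} ∪→ {C,G,T}; cost 1
per-site changes: [2, 3, 4, 3, 4, 3]; total = 19

A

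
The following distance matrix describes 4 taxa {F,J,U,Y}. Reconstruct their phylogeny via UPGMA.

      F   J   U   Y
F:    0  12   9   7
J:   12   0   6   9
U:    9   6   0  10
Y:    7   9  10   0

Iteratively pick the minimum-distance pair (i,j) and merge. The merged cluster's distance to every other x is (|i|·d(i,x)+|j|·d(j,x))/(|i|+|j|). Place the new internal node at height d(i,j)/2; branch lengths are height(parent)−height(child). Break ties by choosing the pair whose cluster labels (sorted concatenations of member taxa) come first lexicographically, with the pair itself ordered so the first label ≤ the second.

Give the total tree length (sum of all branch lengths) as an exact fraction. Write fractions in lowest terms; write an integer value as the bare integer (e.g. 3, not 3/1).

1. join J+U (d=6) ⇒ JU; edges |J|=3, |U|=3
  updated: d(F,JU)=21/2, d(JU,Y)=19/2
2. join F+Y (d=7) ⇒ FY; edges |F|=7/2, |Y|=7/2
  updated: d(FY,JU)=10
3. join FY+JU (d=10) ⇒ FJUY; edges |FY|=3/2, |JU|=2
final tree: ((F:7/2,Y:7/2):3/2,(J:3,U:3):2)
total length: 33/2

33/2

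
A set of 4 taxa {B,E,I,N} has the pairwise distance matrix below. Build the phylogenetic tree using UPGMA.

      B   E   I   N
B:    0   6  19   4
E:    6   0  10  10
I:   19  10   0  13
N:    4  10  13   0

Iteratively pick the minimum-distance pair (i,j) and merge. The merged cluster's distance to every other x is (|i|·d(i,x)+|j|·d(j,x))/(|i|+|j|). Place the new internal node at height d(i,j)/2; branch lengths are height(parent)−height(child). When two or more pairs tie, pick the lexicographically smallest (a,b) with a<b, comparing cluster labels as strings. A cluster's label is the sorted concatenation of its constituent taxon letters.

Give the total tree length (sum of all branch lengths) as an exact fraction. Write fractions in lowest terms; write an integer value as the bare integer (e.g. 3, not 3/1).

20

iteration 1: select B,N (d=4); attach at lengths (2, 2); label the merged cluster BN
  updated: d(BN,E)=8, d(BN,I)=16
iteration 2: select BN,E (d=8); attach at lengths (2, 4); label the merged cluster BEN
  updated: d(BEN,I)=14
iteration 3: select BEN,I (d=14); attach at lengths (3, 7); label the merged cluster BEIN
final tree: (((B:2,N:2):2,E:4):3,I:7)
total length: 20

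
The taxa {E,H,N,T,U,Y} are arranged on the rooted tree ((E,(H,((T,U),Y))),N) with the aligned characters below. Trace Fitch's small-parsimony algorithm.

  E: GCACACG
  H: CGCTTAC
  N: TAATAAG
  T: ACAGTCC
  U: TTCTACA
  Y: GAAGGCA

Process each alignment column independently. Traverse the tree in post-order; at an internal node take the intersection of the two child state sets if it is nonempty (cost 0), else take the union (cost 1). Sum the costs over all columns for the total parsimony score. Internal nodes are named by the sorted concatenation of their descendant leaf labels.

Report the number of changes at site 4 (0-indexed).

3

TU@0: {A} ∪ {T} = {A,T} (union, +1)
TUY@0: {A,T} ∪ {G} = {A,G,T} (union, +1)
HTUY@0: {C} ∪ {A,G,T} = {A,C,G,T} (union, +1)
EHTUY@0: {G} ∩ {A,C,G,T} = {G} (intersection, +0)
EHNTUY@0: {G} ∪ {T} = {G,T} (union, +1)
TU@1: {C} ∪ {T} = {C,T} (union, +1)
TUY@1: {C,T} ∪ {A} = {A,C,T} (union, +1)
HTUY@1: {G} ∪ {A,C,T} = {A,C,G,T} (union, +1)
EHTUY@1: {C} ∩ {A,C,G,T} = {C} (intersection, +0)
EHNTUY@1: {C} ∪ {A} = {A,C} (union, +1)
TU@2: {A} ∪ {C} = {A,C} (union, +1)
TUY@2: {A,C} ∩ {A} = {A} (intersection, +0)
HTUY@2: {C} ∪ {A} = {A,C} (union, +1)
EHTUY@2: {A} ∩ {A,C} = {A} (intersection, +0)
EHNTUY@2: {A} ∩ {A} = {A} (intersection, +0)
TU@3: {G} ∪ {T} = {G,T} (union, +1)
TUY@3: {G,T} ∩ {G} = {G} (intersection, +0)
HTUY@3: {T} ∪ {G} = {G,T} (union, +1)
EHTUY@3: {C} ∪ {G,T} = {C,G,T} (union, +1)
EHNTUY@3: {C,G,T} ∩ {T} = {T} (intersection, +0)
TU@4: {T} ∪ {A} = {A,T} (union, +1)
TUY@4: {A,T} ∪ {G} = {A,G,T} (union, +1)
HTUY@4: {T} ∩ {A,G,T} = {T} (intersection, +0)
EHTUY@4: {A} ∪ {T} = {A,T} (union, +1)
EHNTUY@4: {A,T} ∩ {A} = {A} (intersection, +0)
TU@5: {C} ∩ {C} = {C} (intersection, +0)
TUY@5: {C} ∩ {C} = {C} (intersection, +0)
HTUY@5: {A} ∪ {C} = {A,C} (union, +1)
EHTUY@5: {C} ∩ {A,C} = {C} (intersection, +0)
EHNTUY@5: {C} ∪ {A} = {A,C} (union, +1)
TU@6: {C} ∪ {A} = {A,C} (union, +1)
TUY@6: {A,C} ∩ {A} = {A} (intersection, +0)
HTUY@6: {C} ∪ {A} = {A,C} (union, +1)
EHTUY@6: {G} ∪ {A,C} = {A,C,G} (union, +1)
EHNTUY@6: {A,C,G} ∩ {G} = {G} (intersection, +0)
per-site changes: [4, 4, 2, 3, 3, 2, 3]; total = 21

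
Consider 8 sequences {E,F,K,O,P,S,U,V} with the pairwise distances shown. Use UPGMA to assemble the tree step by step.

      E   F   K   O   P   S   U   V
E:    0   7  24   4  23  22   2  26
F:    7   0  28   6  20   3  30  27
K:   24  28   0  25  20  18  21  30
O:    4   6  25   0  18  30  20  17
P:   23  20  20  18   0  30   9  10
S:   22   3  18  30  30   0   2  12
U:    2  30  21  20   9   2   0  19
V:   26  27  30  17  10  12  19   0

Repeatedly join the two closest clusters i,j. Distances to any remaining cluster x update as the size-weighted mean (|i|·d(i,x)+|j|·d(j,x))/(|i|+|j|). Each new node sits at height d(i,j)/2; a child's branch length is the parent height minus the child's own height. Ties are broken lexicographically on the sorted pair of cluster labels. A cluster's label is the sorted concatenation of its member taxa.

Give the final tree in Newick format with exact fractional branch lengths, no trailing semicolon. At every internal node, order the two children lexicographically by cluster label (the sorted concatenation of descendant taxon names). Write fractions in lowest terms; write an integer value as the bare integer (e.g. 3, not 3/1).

(((((E:1,U:1):5,O:6):25/12,(F:3/2,S:3/2):79/12):59/30,(P:5,V:5):101/20):253/140,K:83/7)

iteration 1: select E,U (d=2); attach at lengths (1, 1); label the merged cluster EU
  updated: d(EU,F)=37/2, d(EU,K)=45/2, d(EU,O)=12, d(EU,P)=16, d(EU,S)=12, d(EU,V)=45/2
iteration 2: select F,S (d=3); attach at lengths (3/2, 3/2); label the merged cluster FS
  updated: d(EU,FS)=61/4, d(FS,K)=23, d(FS,O)=18, d(FS,P)=25, d(FS,V)=39/2
iteration 3: select P,V (d=10); attach at lengths (5, 5); label the merged cluster PV
  updated: d(EU,PV)=77/4, d(FS,PV)=89/4, d(K,PV)=25, d(O,PV)=35/2
iteration 4: select EU,O (d=12); attach at lengths (5, 6); label the merged cluster EOU
  updated: d(EOU,FS)=97/6, d(EOU,K)=70/3, d(EOU,PV)=56/3
iteration 5: select EOU,FS (d=97/6); attach at lengths (25/12, 79/12); label the merged cluster EFOSU
  updated: d(EFOSU,K)=116/5, d(EFOSU,PV)=201/10
iteration 6: select EFOSU,PV (d=201/10); attach at lengths (59/30, 101/20); label the merged cluster EFOPSUV
  updated: d(EFOPSUV,K)=166/7
iteration 7: select EFOPSUV,K (d=166/7); attach at lengths (253/140, 83/7); label the merged cluster EFKOPSUV
final tree: (((((E:1,U:1):5,O:6):25/12,(F:3/2,S:3/2):79/12):59/30,(P:5,V:5):101/20):253/140,K:83/7)
total length: 11623/210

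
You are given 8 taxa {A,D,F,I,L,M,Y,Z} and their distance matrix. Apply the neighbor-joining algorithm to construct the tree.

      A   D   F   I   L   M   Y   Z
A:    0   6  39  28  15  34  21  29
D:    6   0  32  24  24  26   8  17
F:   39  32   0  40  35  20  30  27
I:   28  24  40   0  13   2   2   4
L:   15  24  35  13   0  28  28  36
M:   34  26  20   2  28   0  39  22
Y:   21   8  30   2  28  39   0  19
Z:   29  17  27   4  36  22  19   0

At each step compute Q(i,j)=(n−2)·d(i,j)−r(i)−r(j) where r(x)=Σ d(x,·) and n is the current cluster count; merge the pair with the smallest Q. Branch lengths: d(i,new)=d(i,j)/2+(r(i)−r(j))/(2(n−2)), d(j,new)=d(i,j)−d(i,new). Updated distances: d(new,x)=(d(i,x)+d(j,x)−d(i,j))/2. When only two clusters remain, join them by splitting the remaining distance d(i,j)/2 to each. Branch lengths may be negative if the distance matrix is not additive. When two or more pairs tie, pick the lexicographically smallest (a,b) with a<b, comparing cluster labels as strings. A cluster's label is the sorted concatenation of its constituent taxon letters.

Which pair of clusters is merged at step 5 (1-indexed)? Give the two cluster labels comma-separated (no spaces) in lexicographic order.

1. join F+M (d=20, Q=-274) ⇒ FM; edges |F|=43/3, |M|=17/3
  updated: d(A,FM)=53/2, d(D,FM)=19, d(FM,I)=11, d(FM,L)=43/2, d(FM,Y)=49/2, d(FM,Z)=29/2
2. join A+D (d=6, Q=-387/2) ⇒ AD; edges |A|=23/4, |D|=1/4
  updated: d(AD,FM)=79/4, d(AD,I)=23, d(AD,L)=33/2, d(AD,Y)=23/2, d(AD,Z)=20
3. join AD+L (d=33/2, Q=-559/4) ⇒ ADL; edges |AD|=167/32, |L|=361/32
  updated: d(ADL,FM)=99/8, d(ADL,I)=39/4, d(ADL,Y)=23/2, d(ADL,Z)=79/4
4. join ADL+FM (d=99/8, Q=-629/8) ⇒ ADFLM; edges |ADL|=75/16, |FM|=123/16
  updated: d(ADFLM,I)=67/16, d(ADFLM,Y)=189/16, d(ADFLM,Z)=175/16
5. join ADFLM+Z (d=175/16, Q=-39) ⇒ ADFLMZ; edges |ADFLM|=119/32, |Z|=231/32
  updated: d(ADFLMZ,I)=-11/8, d(ADFLMZ,Y)=159/16
6. join ADFLMZ+I (d=-11/8, Q=-169/16) ⇒ ADFILMZ; edges |ADFLMZ|=105/32, |I|=-149/32
  updated: d(ADFILMZ,Y)=213/32
7. join ADFILMZ+Y (d=213/32) ⇒ ADFILMYZ; edges |ADFILMZ|=213/64, |Y|=213/64
final tree: ((((((A:23/4,D:1/4):167/32,L:361/32):75/16,(F:43/3,M:17/3):123/16):119/32,Z:231/32):105/32,I:-149/32):213/64,Y:213/64)
total length: 2275/32

ADFLM,Z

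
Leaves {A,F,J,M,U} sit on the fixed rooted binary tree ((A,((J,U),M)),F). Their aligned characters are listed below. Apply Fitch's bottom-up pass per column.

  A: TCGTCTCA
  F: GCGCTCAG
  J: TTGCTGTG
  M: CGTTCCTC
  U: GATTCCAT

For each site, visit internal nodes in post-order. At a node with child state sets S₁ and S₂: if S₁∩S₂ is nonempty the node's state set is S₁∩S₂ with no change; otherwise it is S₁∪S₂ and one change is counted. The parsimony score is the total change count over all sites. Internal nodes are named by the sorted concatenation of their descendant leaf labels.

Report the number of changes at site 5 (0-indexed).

JU@0: {T} ∪ {G} = {G,T} (union, +1)
JMU@0: {G,T} ∪ {C} = {C,G,T} (union, +1)
AJMU@0: {T} ∩ {C,G,T} = {T} (intersection, +0)
AFJMU@0: {T} ∪ {G} = {G,T} (union, +1)
JU@1: {T} ∪ {A} = {A,T} (union, +1)
JMU@1: {A,T} ∪ {G} = {A,G,T} (union, +1)
AJMU@1: {C} ∪ {A,G,T} = {A,C,G,T} (union, +1)
AFJMU@1: {A,C,G,T} ∩ {C} = {C} (intersection, +0)
JU@2: {G} ∪ {T} = {G,T} (union, +1)
JMU@2: {G,T} ∩ {T} = {T} (intersection, +0)
AJMU@2: {G} ∪ {T} = {G,T} (union, +1)
AFJMU@2: {G,T} ∩ {G} = {G} (intersection, +0)
JU@3: {C} ∪ {T} = {C,T} (union, +1)
JMU@3: {C,T} ∩ {T} = {T} (intersection, +0)
AJMU@3: {T} ∩ {T} = {T} (intersection, +0)
AFJMU@3: {T} ∪ {C} = {C,T} (union, +1)
JU@4: {T} ∪ {C} = {C,T} (union, +1)
JMU@4: {C,T} ∩ {C} = {C} (intersection, +0)
AJMU@4: {C} ∩ {C} = {C} (intersection, +0)
AFJMU@4: {C} ∪ {T} = {C,T} (union, +1)
JU@5: {G} ∪ {C} = {C,G} (union, +1)
JMU@5: {C,G} ∩ {C} = {C} (intersection, +0)
AJMU@5: {T} ∪ {C} = {C,T} (union, +1)
AFJMU@5: {C,T} ∩ {C} = {C} (intersection, +0)
JU@6: {T} ∪ {A} = {A,T} (union, +1)
JMU@6: {A,T} ∩ {T} = {T} (intersection, +0)
AJMU@6: {C} ∪ {T} = {C,T} (union, +1)
AFJMU@6: {C,T} ∪ {A} = {A,C,T} (union, +1)
JU@7: {G} ∪ {T} = {G,T} (union, +1)
JMU@7: {G,T} ∪ {C} = {C,G,T} (union, +1)
AJMU@7: {A} ∪ {C,G,T} = {A,C,G,T} (union, +1)
AFJMU@7: {A,C,G,T} ∩ {G} = {G} (intersection, +0)
per-site changes: [3, 3, 2, 2, 2, 2, 3, 3]; total = 20

2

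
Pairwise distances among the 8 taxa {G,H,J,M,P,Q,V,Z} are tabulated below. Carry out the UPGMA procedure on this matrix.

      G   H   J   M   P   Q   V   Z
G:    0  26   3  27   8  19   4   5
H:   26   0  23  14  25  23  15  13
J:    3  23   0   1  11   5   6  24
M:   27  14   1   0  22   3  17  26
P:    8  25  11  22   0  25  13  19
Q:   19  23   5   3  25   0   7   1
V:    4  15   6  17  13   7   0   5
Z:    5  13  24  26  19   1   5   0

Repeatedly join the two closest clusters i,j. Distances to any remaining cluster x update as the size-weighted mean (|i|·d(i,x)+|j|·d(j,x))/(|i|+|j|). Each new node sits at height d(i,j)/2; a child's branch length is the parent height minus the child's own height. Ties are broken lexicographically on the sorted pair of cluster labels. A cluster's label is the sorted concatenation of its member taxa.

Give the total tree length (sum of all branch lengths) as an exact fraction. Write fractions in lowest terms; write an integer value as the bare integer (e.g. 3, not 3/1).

step 1: merge (J,M) at d=1; branch lengths J→1/2, M→1/2; new cluster JM
  updated: d(G,JM)=15, d(H,JM)=37/2, d(JM,P)=33/2, d(JM,Q)=4, d(JM,V)=23/2, d(JM,Z)=25
step 2: merge (Q,Z) at d=1; branch lengths Q→1/2, Z→1/2; new cluster QZ
  updated: d(G,QZ)=12, d(H,QZ)=18, d(JM,QZ)=29/2, d(P,QZ)=22, d(QZ,V)=6
step 3: merge (G,V) at d=4; branch lengths G→2, V→2; new cluster GV
  updated: d(GV,H)=41/2, d(GV,JM)=53/4, d(GV,P)=21/2, d(GV,QZ)=9
step 4: merge (GV,QZ) at d=9; branch lengths GV→5/2, QZ→4; new cluster GQVZ
  updated: d(GQVZ,H)=77/4, d(GQVZ,JM)=111/8, d(GQVZ,P)=65/4
step 5: merge (GQVZ,JM) at d=111/8; branch lengths GQVZ→39/16, JM→103/16; new cluster GJMQVZ
  updated: d(GJMQVZ,H)=19, d(GJMQVZ,P)=49/3
step 6: merge (GJMQVZ,P) at d=49/3; branch lengths GJMQVZ→59/48, P→49/6; new cluster GJMPQVZ
  updated: d(GJMPQVZ,H)=139/7
step 7: merge (GJMPQVZ,H) at d=139/7; branch lengths GJMPQVZ→37/21, H→139/14; new cluster GHJMPQVZ
final tree: (((((G:2,V:2):5/2,(Q:1/2,Z:1/2):4):39/16,(J:1/2,M:1/2):103/16):59/48,P:49/6):37/21,H:139/14)
total length: 14267/336

14267/336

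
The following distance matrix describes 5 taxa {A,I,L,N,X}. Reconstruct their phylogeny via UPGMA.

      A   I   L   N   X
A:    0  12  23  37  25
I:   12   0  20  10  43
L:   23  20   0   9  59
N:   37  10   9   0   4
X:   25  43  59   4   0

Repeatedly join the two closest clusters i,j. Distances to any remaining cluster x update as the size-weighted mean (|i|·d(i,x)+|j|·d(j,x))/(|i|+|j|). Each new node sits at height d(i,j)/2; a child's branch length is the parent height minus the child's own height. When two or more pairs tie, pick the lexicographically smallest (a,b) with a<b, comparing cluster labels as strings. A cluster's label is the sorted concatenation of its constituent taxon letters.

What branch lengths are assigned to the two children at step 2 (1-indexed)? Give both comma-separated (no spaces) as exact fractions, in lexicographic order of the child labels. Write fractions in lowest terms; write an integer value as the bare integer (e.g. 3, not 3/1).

step 1: merge (N,X) at d=4; branch lengths N→2, X→2; new cluster NX
  updated: d(A,NX)=31, d(I,NX)=53/2, d(L,NX)=34
step 2: merge (A,I) at d=12; branch lengths A→6, I→6; new cluster AI
  updated: d(AI,L)=43/2, d(AI,NX)=115/4
step 3: merge (AI,L) at d=43/2; branch lengths AI→19/4, L→43/4; new cluster AIL
  updated: d(AIL,NX)=61/2
step 4: merge (AIL,NX) at d=61/2; branch lengths AIL→9/2, NX→53/4; new cluster AILNX
final tree: (((A:6,I:6):19/4,L:43/4):9/2,(N:2,X:2):53/4)
total length: 197/4

6,6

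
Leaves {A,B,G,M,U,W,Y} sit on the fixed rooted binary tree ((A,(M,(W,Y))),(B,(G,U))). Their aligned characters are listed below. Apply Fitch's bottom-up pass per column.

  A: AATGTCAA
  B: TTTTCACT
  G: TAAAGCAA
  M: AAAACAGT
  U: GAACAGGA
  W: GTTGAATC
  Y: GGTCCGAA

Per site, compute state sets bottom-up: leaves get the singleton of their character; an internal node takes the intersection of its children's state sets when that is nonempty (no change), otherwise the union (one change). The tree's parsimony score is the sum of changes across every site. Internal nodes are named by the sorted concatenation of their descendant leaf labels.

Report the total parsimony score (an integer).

28

site 0, node WY: W={G} ∩ Y={G} → {G} (+0)
site 0, node MWY: M={A} ∪ WY={G} → {A,G} (+1)
site 0, node AMWY: A={A} ∩ MWY={A,G} → {A} (+0)
site 0, node GU: G={T} ∪ U={G} → {G,T} (+1)
site 0, node BGU: B={T} ∩ GU={G,T} → {T} (+0)
site 0, node ABGMUWY: AMWY={A} ∪ BGU={T} → {A,T} (+1)
site 1, node WY: W={T} ∪ Y={G} → {G,T} (+1)
site 1, node MWY: M={A} ∪ WY={G,T} → {A,G,T} (+1)
site 1, node AMWY: A={A} ∩ MWY={A,G,T} → {A} (+0)
site 1, node GU: G={A} ∩ U={A} → {A} (+0)
site 1, node BGU: B={T} ∪ GU={A} → {A,T} (+1)
site 1, node ABGMUWY: AMWY={A} ∩ BGU={A,T} → {A} (+0)
site 2, node WY: W={T} ∩ Y={T} → {T} (+0)
site 2, node MWY: M={A} ∪ WY={T} → {A,T} (+1)
site 2, node AMWY: A={T} ∩ MWY={A,T} → {T} (+0)
site 2, node GU: G={A} ∩ U={A} → {A} (+0)
site 2, node BGU: B={T} ∪ GU={A} → {A,T} (+1)
site 2, node ABGMUWY: AMWY={T} ∩ BGU={A,T} → {T} (+0)
site 3, node WY: W={G} ∪ Y={C} → {C,G} (+1)
site 3, node MWY: M={A} ∪ WY={C,G} → {A,C,G} (+1)
site 3, node AMWY: A={G} ∩ MWY={A,C,G} → {G} (+0)
site 3, node GU: G={A} ∪ U={C} → {A,C} (+1)
site 3, node BGU: B={T} ∪ GU={A,C} → {A,C,T} (+1)
site 3, node ABGMUWY: AMWY={G} ∪ BGU={A,C,T} → {A,C,G,T} (+1)
site 4, node WY: W={A} ∪ Y={C} → {A,C} (+1)
site 4, node MWY: M={C} ∩ WY={A,C} → {C} (+0)
site 4, node AMWY: A={T} ∪ MWY={C} → {C,T} (+1)
site 4, node GU: G={G} ∪ U={A} → {A,G} (+1)
site 4, node BGU: B={C} ∪ GU={A,G} → {A,C,G} (+1)
site 4, node ABGMUWY: AMWY={C,T} ∩ BGU={A,C,G} → {C} (+0)
site 5, node WY: W={A} ∪ Y={G} → {A,G} (+1)
site 5, node MWY: M={A} ∩ WY={A,G} → {A} (+0)
site 5, node AMWY: A={C} ∪ MWY={A} → {A,C} (+1)
site 5, node GU: G={C} ∪ U={G} → {C,G} (+1)
site 5, node BGU: B={A} ∪ GU={C,G} → {A,C,G} (+1)
site 5, node ABGMUWY: AMWY={A,C} ∩ BGU={A,C,G} → {A,C} (+0)
site 6, node WY: W={T} ∪ Y={A} → {A,T} (+1)
site 6, node MWY: M={G} ∪ WY={A,T} → {A,G,T} (+1)
site 6, node AMWY: A={A} ∩ MWY={A,G,T} → {A} (+0)
site 6, node GU: G={A} ∪ U={G} → {A,G} (+1)
site 6, node BGU: B={C} ∪ GU={A,G} → {A,C,G} (+1)
site 6, node ABGMUWY: AMWY={A} ∩ BGU={A,C,G} → {A} (+0)
site 7, node WY: W={C} ∪ Y={A} → {A,C} (+1)
site 7, node MWY: M={T} ∪ WY={A,C} → {A,C,T} (+1)
site 7, node AMWY: A={A} ∩ MWY={A,C,T} → {A} (+0)
site 7, node GU: G={A} ∩ U={A} → {A} (+0)
site 7, node BGU: B={T} ∪ GU={A} → {A,T} (+1)
site 7, node ABGMUWY: AMWY={A} ∩ BGU={A,T} → {A} (+0)
per-site changes: [3, 3, 2, 5, 4, 4, 4, 3]; total = 28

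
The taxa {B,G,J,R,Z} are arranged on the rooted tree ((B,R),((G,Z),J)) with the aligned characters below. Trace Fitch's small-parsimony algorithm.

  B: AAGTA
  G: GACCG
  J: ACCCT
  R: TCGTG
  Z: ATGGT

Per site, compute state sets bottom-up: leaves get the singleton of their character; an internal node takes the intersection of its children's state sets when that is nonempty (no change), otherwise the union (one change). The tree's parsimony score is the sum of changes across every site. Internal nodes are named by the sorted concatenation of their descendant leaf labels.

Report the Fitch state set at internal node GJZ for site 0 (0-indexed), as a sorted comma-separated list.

[col 0] BR: children B:{A}, R:{T} ∪→ {A,T}; cost 1
[col 0] GZ: children G:{G}, Z:{A} ∪→ {A,G}; cost 1
[col 0] GJZ: children GZ:{A,G}, J:{A} ∩→ {A}; cost 0
[col 0] BGJRZ: children BR:{A,T}, GJZ:{A} ∩→ {A}; cost 0
[col 1] BR: children B:{A}, R:{C} ∪→ {A,C}; cost 1
[col 1] GZ: children G:{A}, Z:{T} ∪→ {A,T}; cost 1
[col 1] GJZ: children GZ:{A,T}, J:{C} ∪→ {A,C,T}; cost 1
[col 1] BGJRZ: children BR:{A,C}, GJZ:{A,C,T} ∩→ {A,C}; cost 0
[col 2] BR: children B:{G}, R:{G} ∩→ {G}; cost 0
[col 2] GZ: children G:{C}, Z:{G} ∪→ {C,G}; cost 1
[col 2] GJZ: children GZ:{C,G}, J:{C} ∩→ {C}; cost 0
[col 2] BGJRZ: children BR:{G}, GJZ:{C} ∪→ {C,G}; cost 1
[col 3] BR: children B:{T}, R:{T} ∩→ {T}; cost 0
[col 3] GZ: children G:{C}, Z:{G} ∪→ {C,G}; cost 1
[col 3] GJZ: children GZ:{C,G}, J:{C} ∩→ {C}; cost 0
[col 3] BGJRZ: children BR:{T}, GJZ:{C} ∪→ {C,T}; cost 1
[col 4] BR: children B:{A}, R:{G} ∪→ {A,G}; cost 1
[col 4] GZ: children G:{G}, Z:{T} ∪→ {G,T}; cost 1
[col 4] GJZ: children GZ:{G,T}, J:{T} ∩→ {T}; cost 0
[col 4] BGJRZ: children BR:{A,G}, GJZ:{T} ∪→ {A,G,T}; cost 1
per-site changes: [2, 3, 2, 2, 3]; total = 12

A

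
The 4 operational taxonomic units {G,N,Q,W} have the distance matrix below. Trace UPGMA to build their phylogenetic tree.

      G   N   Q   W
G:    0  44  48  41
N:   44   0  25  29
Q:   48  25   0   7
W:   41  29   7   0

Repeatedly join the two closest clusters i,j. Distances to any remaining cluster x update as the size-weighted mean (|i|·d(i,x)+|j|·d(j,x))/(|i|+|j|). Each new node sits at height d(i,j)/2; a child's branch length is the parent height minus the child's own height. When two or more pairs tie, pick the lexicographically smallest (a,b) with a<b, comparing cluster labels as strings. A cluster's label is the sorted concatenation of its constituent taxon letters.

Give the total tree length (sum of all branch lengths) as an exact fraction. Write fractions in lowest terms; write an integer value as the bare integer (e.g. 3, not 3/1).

iteration 1: select Q,W (d=7); attach at lengths (7/2, 7/2); label the merged cluster QW
  updated: d(G,QW)=89/2, d(N,QW)=27
iteration 2: select N,QW (d=27); attach at lengths (27/2, 10); label the merged cluster NQW
  updated: d(G,NQW)=133/3
iteration 3: select G,NQW (d=133/3); attach at lengths (133/6, 26/3); label the merged cluster GNQW
final tree: (G:133/6,(N:27/2,(Q:7/2,W:7/2):10):26/3)
total length: 184/3

184/3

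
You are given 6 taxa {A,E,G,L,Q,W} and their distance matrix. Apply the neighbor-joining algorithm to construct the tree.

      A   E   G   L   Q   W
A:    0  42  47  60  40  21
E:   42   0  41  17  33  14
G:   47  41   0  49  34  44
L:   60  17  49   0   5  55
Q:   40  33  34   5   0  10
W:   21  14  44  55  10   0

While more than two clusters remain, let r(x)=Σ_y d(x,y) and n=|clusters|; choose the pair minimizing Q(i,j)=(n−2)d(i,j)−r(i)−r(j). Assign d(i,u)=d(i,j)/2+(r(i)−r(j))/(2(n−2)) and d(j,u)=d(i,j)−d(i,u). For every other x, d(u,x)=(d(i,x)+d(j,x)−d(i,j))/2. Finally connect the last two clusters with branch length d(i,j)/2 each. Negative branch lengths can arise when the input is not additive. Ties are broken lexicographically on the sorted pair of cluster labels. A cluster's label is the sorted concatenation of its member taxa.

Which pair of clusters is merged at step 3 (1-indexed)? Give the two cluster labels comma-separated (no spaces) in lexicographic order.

AW,E

1. join L+Q (d=5, Q=-288) ⇒ LQ; edges |L|=21/2, |Q|=-11/2
  updated: d(A,LQ)=95/2, d(E,LQ)=45/2, d(G,LQ)=39, d(LQ,W)=30
2. join A+W (d=21, Q=-407/2) ⇒ AW; edges |A|=223/12, |W|=29/12
  updated: d(AW,E)=35/2, d(AW,G)=35, d(AW,LQ)=113/4
3. join AW+E (d=35/2, Q=-507/4) ⇒ AEW; edges |AW|=139/16, |E|=141/16
  updated: d(AEW,G)=117/4, d(AEW,LQ)=133/8
4. join AEW+G (d=117/4, Q=-679/8) ⇒ AEGW; edges |AEW|=55/16, |G|=413/16
  updated: d(AEGW,LQ)=211/16
5. join AEGW+LQ (d=211/16) ⇒ AEGLQW; edges |AEGW|=211/32, |LQ|=211/32
final tree: ((((A:223/12,W:29/12):139/16,E:141/16):55/16,G:413/16):211/32,(L:21/2,Q:-11/2):211/32)
total length: 1375/16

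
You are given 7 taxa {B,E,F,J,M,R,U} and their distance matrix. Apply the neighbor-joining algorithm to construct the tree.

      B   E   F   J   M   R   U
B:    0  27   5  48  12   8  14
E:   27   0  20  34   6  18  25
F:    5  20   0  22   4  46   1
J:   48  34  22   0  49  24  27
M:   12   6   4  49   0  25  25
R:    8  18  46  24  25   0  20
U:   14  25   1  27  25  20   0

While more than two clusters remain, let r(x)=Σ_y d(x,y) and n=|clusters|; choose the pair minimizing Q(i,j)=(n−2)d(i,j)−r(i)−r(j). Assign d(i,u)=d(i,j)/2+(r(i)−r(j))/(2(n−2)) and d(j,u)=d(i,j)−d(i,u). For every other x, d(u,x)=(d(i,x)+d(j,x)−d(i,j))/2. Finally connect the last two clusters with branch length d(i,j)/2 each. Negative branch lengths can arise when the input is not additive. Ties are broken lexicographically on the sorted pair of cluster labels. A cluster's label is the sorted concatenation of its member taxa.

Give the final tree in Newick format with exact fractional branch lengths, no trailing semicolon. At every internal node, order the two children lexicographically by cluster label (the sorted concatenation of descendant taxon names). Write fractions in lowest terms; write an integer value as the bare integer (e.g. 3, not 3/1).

1. join J+R (d=24, Q=-225) ⇒ JR; edges |J|=183/10, |R|=57/10
  updated: d(B,JR)=16, d(E,JR)=14, d(F,JR)=22, d(JR,M)=25, d(JR,U)=23/2
2. join E+M (d=6, Q=-140) ⇒ EM; edges |E|=11/2, |M|=1/2
  updated: d(B,EM)=33/2, d(EM,F)=9, d(EM,JR)=33/2, d(EM,U)=22
3. join F+U (d=1, Q=-165/2) ⇒ FU; edges |F|=-17/12, |U|=29/12
  updated: d(B,FU)=9, d(EM,FU)=15, d(FU,JR)=65/4
4. join B+FU (d=9, Q=-255/4) ⇒ BFU; edges |B|=77/16, |FU|=67/16
  updated: d(BFU,EM)=45/4, d(BFU,JR)=93/8
5. join BFU+EM (d=45/4, Q=-315/8) ⇒ BEFMU; edges |BFU|=51/16, |EM|=129/16
  updated: d(BEFMU,JR)=135/16
6. join BEFMU+JR (d=135/16) ⇒ BEFJMRU; edges |BEFMU|=135/32, |JR|=135/32
final tree: (((B:77/16,(F:-17/12,U:29/12):67/16):51/16,(E:11/2,M:1/2):129/16):135/32,(J:183/10,R:57/10):135/32)
total length: 955/16

(((B:77/16,(F:-17/12,U:29/12):67/16):51/16,(E:11/2,M:1/2):129/16):135/32,(J:183/10,R:57/10):135/32)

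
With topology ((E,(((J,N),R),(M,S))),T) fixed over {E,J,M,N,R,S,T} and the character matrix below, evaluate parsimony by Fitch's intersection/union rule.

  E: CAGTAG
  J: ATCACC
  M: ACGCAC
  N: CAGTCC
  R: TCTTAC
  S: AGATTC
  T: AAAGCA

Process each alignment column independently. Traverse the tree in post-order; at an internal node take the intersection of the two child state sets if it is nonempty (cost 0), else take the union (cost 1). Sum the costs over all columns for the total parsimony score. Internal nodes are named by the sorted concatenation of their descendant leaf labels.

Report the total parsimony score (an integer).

[col 0] JN: children J:{A}, N:{C} ∪→ {A,C}; cost 1
[col 0] JNR: children JN:{A,C}, R:{T} ∪→ {A,C,T}; cost 1
[col 0] MS: children M:{A}, S:{A} ∩→ {A}; cost 0
[col 0] JMNRS: children JNR:{A,C,T}, MS:{A} ∩→ {A}; cost 0
[col 0] EJMNRS: children E:{C}, JMNRS:{A} ∪→ {A,C}; cost 1
[col 0] EJMNRST: children EJMNRS:{A,C}, T:{A} ∩→ {A}; cost 0
[col 1] JN: children J:{T}, N:{A} ∪→ {A,T}; cost 1
[col 1] JNR: children JN:{A,T}, R:{C} ∪→ {A,C,T}; cost 1
[col 1] MS: children M:{C}, S:{G} ∪→ {C,G}; cost 1
[col 1] JMNRS: children JNR:{A,C,T}, MS:{C,G} ∩→ {C}; cost 0
[col 1] EJMNRS: children E:{A}, JMNRS:{C} ∪→ {A,C}; cost 1
[col 1] EJMNRST: children EJMNRS:{A,C}, T:{A} ∩→ {A}; cost 0
[col 2] JN: children J:{C}, N:{G} ∪→ {C,G}; cost 1
[col 2] JNR: children JN:{C,G}, R:{T} ∪→ {C,G,T}; cost 1
[col 2] MS: children M:{G}, S:{A} ∪→ {A,G}; cost 1
[col 2] JMNRS: children JNR:{C,G,T}, MS:{A,G} ∩→ {G}; cost 0
[col 2] EJMNRS: children E:{G}, JMNRS:{G} ∩→ {G}; cost 0
[col 2] EJMNRST: children EJMNRS:{G}, T:{A} ∪→ {A,G}; cost 1
[col 3] JN: children J:{A}, N:{T} ∪→ {A,T}; cost 1
[col 3] JNR: children JN:{A,T}, R:{T} ∩→ {T}; cost 0
[col 3] MS: children M:{C}, S:{T} ∪→ {C,T}; cost 1
[col 3] JMNRS: children JNR:{T}, MS:{C,T} ∩→ {T}; cost 0
[col 3] EJMNRS: children E:{T}, JMNRS:{T} ∩→ {T}; cost 0
[col 3] EJMNRST: children EJMNRS:{T}, T:{G} ∪→ {G,T}; cost 1
[col 4] JN: children J:{C}, N:{C} ∩→ {C}; cost 0
[col 4] JNR: children JN:{C}, R:{A} ∪→ {A,C}; cost 1
[col 4] MS: children M:{A}, S:{T} ∪→ {A,T}; cost 1
[col 4] JMNRS: children JNR:{A,C}, MS:{A,T} ∩→ {A}; cost 0
[col 4] EJMNRS: children E:{A}, JMNRS:{A} ∩→ {A}; cost 0
[col 4] EJMNRST: children EJMNRS:{A}, T:{C} ∪→ {A,C}; cost 1
[col 5] JN: children J:{C}, N:{C} ∩→ {C}; cost 0
[col 5] JNR: children JN:{C}, R:{C} ∩→ {C}; cost 0
[col 5] MS: children M:{C}, S:{C} ∩→ {C}; cost 0
[col 5] JMNRS: children JNR:{C}, MS:{C} ∩→ {C}; cost 0
[col 5] EJMNRS: children E:{G}, JMNRS:{C} ∪→ {C,G}; cost 1
[col 5] EJMNRST: children EJMNRS:{C,G}, T:{A} ∪→ {A,C,G}; cost 1
per-site changes: [3, 4, 4, 3, 3, 2]; total = 19

19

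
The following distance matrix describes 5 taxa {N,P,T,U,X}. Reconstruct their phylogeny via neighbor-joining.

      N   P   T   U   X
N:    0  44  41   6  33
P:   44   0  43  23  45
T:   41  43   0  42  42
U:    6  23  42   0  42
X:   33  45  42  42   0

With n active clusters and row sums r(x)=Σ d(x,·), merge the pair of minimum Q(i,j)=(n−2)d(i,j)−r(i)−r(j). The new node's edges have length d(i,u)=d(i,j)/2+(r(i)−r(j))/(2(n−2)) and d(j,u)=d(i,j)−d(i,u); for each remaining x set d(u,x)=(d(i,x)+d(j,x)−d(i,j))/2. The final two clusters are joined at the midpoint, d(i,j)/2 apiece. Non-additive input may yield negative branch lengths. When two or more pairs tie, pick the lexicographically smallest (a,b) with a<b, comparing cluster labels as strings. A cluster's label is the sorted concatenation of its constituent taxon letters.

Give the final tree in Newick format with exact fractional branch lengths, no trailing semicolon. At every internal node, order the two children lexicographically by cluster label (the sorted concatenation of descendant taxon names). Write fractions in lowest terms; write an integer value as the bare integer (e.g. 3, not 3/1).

iteration 1: select N,U (d=6, Q=-219); attach at lengths (29/6, 7/6); label the merged cluster NU
  updated: d(NU,P)=61/2, d(NU,T)=77/2, d(NU,X)=69/2
iteration 2: select NU,P (d=61/2, Q=-161); attach at lengths (23/2, 19); label the merged cluster NPU
  updated: d(NPU,T)=51/2, d(NPU,X)=49/2
iteration 3: select NPU,T (d=51/2, Q=-92); attach at lengths (4, 43/2); label the merged cluster NPTU
  updated: d(NPTU,X)=41/2
iteration 4: select NPTU,X (d=41/2); attach at lengths (41/4, 41/4); label the merged cluster NPTUX
final tree: ((((N:29/6,U:7/6):23/2,P:19):4,T:43/2):41/4,X:41/4)
total length: 165/2

((((N:29/6,U:7/6):23/2,P:19):4,T:43/2):41/4,X:41/4)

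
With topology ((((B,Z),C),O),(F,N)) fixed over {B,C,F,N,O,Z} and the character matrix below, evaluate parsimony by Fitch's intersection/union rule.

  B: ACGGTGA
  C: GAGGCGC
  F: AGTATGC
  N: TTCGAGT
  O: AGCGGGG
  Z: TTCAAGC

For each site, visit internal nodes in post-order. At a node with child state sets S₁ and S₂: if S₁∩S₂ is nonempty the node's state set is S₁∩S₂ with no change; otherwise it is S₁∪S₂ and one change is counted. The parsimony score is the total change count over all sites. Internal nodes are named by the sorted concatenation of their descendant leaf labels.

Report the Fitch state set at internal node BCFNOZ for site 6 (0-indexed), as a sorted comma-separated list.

C

BZ@0: {A} ∪ {T} = {A,T} (union, +1)
BCZ@0: {A,T} ∪ {G} = {A,G,T} (union, +1)
BCOZ@0: {A,G,T} ∩ {A} = {A} (intersection, +0)
FN@0: {A} ∪ {T} = {A,T} (union, +1)
BCFNOZ@0: {A} ∩ {A,T} = {A} (intersection, +0)
BZ@1: {C} ∪ {T} = {C,T} (union, +1)
BCZ@1: {C,T} ∪ {A} = {A,C,T} (union, +1)
BCOZ@1: {A,C,T} ∪ {G} = {A,C,G,T} (union, +1)
FN@1: {G} ∪ {T} = {G,T} (union, +1)
BCFNOZ@1: {A,C,G,T} ∩ {G,T} = {G,T} (intersection, +0)
BZ@2: {G} ∪ {C} = {C,G} (union, +1)
BCZ@2: {C,G} ∩ {G} = {G} (intersection, +0)
BCOZ@2: {G} ∪ {C} = {C,G} (union, +1)
FN@2: {T} ∪ {C} = {C,T} (union, +1)
BCFNOZ@2: {C,G} ∩ {C,T} = {C} (intersection, +0)
BZ@3: {G} ∪ {A} = {A,G} (union, +1)
BCZ@3: {A,G} ∩ {G} = {G} (intersection, +0)
BCOZ@3: {G} ∩ {G} = {G} (intersection, +0)
FN@3: {A} ∪ {G} = {A,G} (union, +1)
BCFNOZ@3: {G} ∩ {A,G} = {G} (intersection, +0)
BZ@4: {T} ∪ {A} = {A,T} (union, +1)
BCZ@4: {A,T} ∪ {C} = {A,C,T} (union, +1)
BCOZ@4: {A,C,T} ∪ {G} = {A,C,G,T} (union, +1)
FN@4: {T} ∪ {A} = {A,T} (union, +1)
BCFNOZ@4: {A,C,G,T} ∩ {A,T} = {A,T} (intersection, +0)
BZ@5: {G} ∩ {G} = {G} (intersection, +0)
BCZ@5: {G} ∩ {G} = {G} (intersection, +0)
BCOZ@5: {G} ∩ {G} = {G} (intersection, +0)
FN@5: {G} ∩ {G} = {G} (intersection, +0)
BCFNOZ@5: {G} ∩ {G} = {G} (intersection, +0)
BZ@6: {A} ∪ {C} = {A,C} (union, +1)
BCZ@6: {A,C} ∩ {C} = {C} (intersection, +0)
BCOZ@6: {C} ∪ {G} = {C,G} (union, +1)
FN@6: {C} ∪ {T} = {C,T} (union, +1)
BCFNOZ@6: {C,G} ∩ {C,T} = {C} (intersection, +0)
per-site changes: [3, 4, 3, 2, 4, 0, 3]; total = 19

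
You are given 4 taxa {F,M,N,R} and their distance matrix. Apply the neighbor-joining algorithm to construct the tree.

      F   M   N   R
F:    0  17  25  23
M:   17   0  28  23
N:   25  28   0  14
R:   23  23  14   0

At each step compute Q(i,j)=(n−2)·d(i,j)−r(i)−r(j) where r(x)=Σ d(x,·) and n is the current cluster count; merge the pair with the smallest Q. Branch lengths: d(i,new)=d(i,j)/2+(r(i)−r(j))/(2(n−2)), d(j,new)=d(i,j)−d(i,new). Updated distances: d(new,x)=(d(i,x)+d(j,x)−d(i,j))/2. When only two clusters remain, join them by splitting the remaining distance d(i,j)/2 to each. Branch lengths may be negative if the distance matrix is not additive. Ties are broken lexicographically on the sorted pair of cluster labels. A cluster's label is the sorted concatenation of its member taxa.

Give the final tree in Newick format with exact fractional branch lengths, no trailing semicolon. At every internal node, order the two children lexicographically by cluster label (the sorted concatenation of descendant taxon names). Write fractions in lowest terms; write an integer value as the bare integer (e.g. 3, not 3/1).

iteration 1: select F,M (d=17, Q=-99); attach at lengths (31/4, 37/4); label the merged cluster FM
  updated: d(FM,N)=18, d(FM,R)=29/2
iteration 2: select FM,N (d=18, Q=-93/2); attach at lengths (37/4, 35/4); label the merged cluster FMN
  updated: d(FMN,R)=21/4
iteration 3: select FMN,R (d=21/4); attach at lengths (21/8, 21/8); label the merged cluster FMNR
final tree: (((F:31/4,M:37/4):37/4,N:35/4):21/8,R:21/8)
total length: 161/4

(((F:31/4,M:37/4):37/4,N:35/4):21/8,R:21/8)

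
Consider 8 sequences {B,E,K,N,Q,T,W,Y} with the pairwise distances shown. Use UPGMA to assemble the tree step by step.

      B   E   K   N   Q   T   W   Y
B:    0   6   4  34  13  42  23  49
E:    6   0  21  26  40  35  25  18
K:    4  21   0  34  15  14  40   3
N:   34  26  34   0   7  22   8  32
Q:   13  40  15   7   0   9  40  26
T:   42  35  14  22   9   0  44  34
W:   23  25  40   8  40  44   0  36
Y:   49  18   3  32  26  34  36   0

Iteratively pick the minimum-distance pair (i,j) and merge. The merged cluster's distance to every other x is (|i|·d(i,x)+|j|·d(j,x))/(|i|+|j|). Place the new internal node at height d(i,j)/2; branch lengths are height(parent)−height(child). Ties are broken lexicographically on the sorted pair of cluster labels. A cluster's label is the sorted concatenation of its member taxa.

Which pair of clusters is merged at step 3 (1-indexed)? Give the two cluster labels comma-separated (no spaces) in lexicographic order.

iteration 1: select K,Y (d=3); attach at lengths (3/2, 3/2); label the merged cluster KY
  updated: d(B,KY)=53/2, d(E,KY)=39/2, d(KY,N)=33, d(KY,Q)=41/2, d(KY,T)=24, d(KY,W)=38
iteration 2: select B,E (d=6); attach at lengths (3, 3); label the merged cluster BE
  updated: d(BE,KY)=23, d(BE,N)=30, d(BE,Q)=53/2, d(BE,T)=77/2, d(BE,W)=24
iteration 3: select N,Q (d=7); attach at lengths (7/2, 7/2); label the merged cluster NQ
  updated: d(BE,NQ)=113/4, d(KY,NQ)=107/4, d(NQ,T)=31/2, d(NQ,W)=24
iteration 4: select NQ,T (d=31/2); attach at lengths (17/4, 31/4); label the merged cluster NQT
  updated: d(BE,NQT)=95/3, d(KY,NQT)=155/6, d(NQT,W)=92/3
iteration 5: select BE,KY (d=23); attach at lengths (17/2, 10); label the merged cluster BEKY
  updated: d(BEKY,NQT)=115/4, d(BEKY,W)=31
iteration 6: select BEKY,NQT (d=115/4); attach at lengths (23/8, 53/8); label the merged cluster BEKNQTY
  updated: d(BEKNQTY,W)=216/7
iteration 7: select BEKNQTY,W (d=216/7); attach at lengths (59/56, 108/7); label the merged cluster BEKNQTWY
final tree: ((((B:3,E:3):17/2,(K:3/2,Y:3/2):10):23/8,((N:7/2,Q:7/2):17/4,T:31/4):53/8):59/56,W:108/7)
total length: 4059/56

N,Q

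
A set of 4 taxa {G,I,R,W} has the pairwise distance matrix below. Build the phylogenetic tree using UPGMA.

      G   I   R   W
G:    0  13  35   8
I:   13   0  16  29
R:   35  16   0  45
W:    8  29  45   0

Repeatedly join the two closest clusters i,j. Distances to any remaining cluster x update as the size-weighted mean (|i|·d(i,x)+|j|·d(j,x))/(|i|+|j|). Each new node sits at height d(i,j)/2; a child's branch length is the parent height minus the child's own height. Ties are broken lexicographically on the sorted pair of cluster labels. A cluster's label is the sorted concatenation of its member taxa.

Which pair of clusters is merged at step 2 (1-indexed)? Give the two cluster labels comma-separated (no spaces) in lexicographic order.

step 1: merge (G,W) at d=8; branch lengths G→4, W→4; new cluster GW
  updated: d(GW,I)=21, d(GW,R)=40
step 2: merge (I,R) at d=16; branch lengths I→8, R→8; new cluster IR
  updated: d(GW,IR)=61/2
step 3: merge (GW,IR) at d=61/2; branch lengths GW→45/4, IR→29/4; new cluster GIRW
final tree: ((G:4,W:4):45/4,(I:8,R:8):29/4)
total length: 85/2

I,R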